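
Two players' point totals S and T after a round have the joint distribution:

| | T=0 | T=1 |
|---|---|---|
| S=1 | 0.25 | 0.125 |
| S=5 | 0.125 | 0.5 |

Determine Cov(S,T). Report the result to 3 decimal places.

0.438

E[S] = 3.5,  E[T] = 0.625
E[ST] = 2.625
Cov(S,T) = E[ST] − E[S]E[T] = 2.625 − (3.5)(0.625) = 0.4375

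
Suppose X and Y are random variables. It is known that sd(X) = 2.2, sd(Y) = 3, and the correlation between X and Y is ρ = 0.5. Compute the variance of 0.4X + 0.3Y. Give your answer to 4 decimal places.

var(X) = (2.2)² = 4.84;  var(Y) = (3)² = 9
Cov(X,Y) = ρ·sd(X)·sd(Y) = 0.5·2.2·3 = 3.3
var(0.4X + 0.3Y) = (0.4)²·var(X) + (0.3)²·var(Y) + 2·(0.4)·(0.3)·Cov(X,Y)
= 0.16·4.84 + 0.09·9 + 0.24·3.3 = 2.3764

2.3764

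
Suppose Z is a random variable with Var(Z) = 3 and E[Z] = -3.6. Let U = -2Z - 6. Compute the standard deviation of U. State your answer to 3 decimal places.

Var(-2Z - 6) = (-2)²·3 = 12
sd(U) = √12 ≈ 3.464

3.464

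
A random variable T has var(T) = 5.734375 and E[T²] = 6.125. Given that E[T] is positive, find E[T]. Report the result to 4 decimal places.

0.6250

(E[T])² = E[T²] − var(T) = 6.125 − 5.734375 = 0.390625
E[T] = √0.390625 = 0.625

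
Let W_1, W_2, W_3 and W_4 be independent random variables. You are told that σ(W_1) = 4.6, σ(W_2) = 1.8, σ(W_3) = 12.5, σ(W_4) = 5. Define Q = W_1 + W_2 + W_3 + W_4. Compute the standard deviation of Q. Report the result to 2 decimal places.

14.34

var(W_1) = 21.16, var(W_2) = 3.24, var(W_3) = 156.25, var(W_4) = 25
By independence, var(Q) = (1)²var(W_1) + (1)²var(W_2) + (1)²var(W_3) + (1)²var(W_4)
= (1)²·21.16 + (1)²·3.24 + (1)²·156.25 + (1)²·25 = 205.65
σ(Q) = √205.65 ≈ 14.34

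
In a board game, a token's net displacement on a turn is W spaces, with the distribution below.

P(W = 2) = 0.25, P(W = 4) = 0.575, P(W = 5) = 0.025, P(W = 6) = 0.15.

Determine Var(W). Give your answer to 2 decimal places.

1.59

E[W] = (2)(0.25) + (4)(0.575) + (5)(0.025) + (6)(0.15) = 3.825
E[W²] = (2)²(0.25) + (4)²(0.575) + (5)²(0.025) + (6)²(0.15) = 16.225
Var(W) = E[W²] − (E[W])² = 16.225 − (3.825)² = 1.594375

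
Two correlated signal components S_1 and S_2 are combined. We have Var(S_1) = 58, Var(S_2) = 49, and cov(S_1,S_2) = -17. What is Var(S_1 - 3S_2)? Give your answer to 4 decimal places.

Var(S_1 - 3S_2) = (1)²·Var(S_1) + (-3)²·Var(S_2) + 2·(1)·(-3)·cov(S_1,S_2)
= 1·58 + 9·49 + -6·-17 = 601

601.0000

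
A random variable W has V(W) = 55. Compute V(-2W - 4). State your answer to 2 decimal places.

220.00

V(-2W - 4) = (-2)²·V(W) = 4·55 = 220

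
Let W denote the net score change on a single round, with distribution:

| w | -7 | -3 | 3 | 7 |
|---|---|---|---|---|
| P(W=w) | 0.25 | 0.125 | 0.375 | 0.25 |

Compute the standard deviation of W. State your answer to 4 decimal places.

5.3327

E[W] = (-7)(0.25) + (-3)(0.125) + (3)(0.375) + (7)(0.25) = 0.75
E[W²] = (-7)²(0.25) + (-3)²(0.125) + (3)²(0.375) + (7)²(0.25) = 29
var(W) = E[W²] − (E[W])² = 29 − (0.75)² = 28.4375
σ(W) = √28.4375 ≈ 5.3327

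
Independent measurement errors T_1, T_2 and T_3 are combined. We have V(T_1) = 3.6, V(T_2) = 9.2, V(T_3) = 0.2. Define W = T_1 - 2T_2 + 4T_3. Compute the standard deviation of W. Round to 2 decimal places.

By independence, V(W) = (1)²V(T_1) + (-2)²V(T_2) + (4)²V(T_3)
= (1)²·3.6 + (-2)²·9.2 + (4)²·0.2 = 43.6
SD(W) = √43.6 ≈ 6.60

6.60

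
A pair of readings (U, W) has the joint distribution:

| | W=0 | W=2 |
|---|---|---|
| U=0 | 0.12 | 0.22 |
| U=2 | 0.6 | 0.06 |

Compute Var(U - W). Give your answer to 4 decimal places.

2.7024

E[U] = 1.32,  E[W] = 0.56,  E[UW] = 0.24
Var(U) = 2.64 − (1.32)² = 0.8976;  Var(W) = 1.12 − (0.56)² = 0.8064
Cov(U,W) = 0.24 − (1.32)(0.56) = -0.4992
Var(U - W) = (1)²·0.8976 + (-1)²·0.8064 + 2·(1)·(-1)·-0.4992 = 2.7024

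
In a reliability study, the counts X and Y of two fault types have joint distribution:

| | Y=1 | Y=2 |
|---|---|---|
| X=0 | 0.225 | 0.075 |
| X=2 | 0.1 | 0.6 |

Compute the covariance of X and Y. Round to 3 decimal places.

E[X] = 1.4,  E[Y] = 1.675
E[XY] = 2.6
Cov(X,Y) = E[XY] − E[X]E[Y] = 2.6 − (1.4)(1.675) = 0.255

0.255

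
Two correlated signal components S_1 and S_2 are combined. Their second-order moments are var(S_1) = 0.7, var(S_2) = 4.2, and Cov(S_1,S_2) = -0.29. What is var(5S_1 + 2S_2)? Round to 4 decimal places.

28.5000

var(5S_1 + 2S_2) = (5)²·var(S_1) + (2)²·var(S_2) + 2·(5)·(2)·Cov(S_1,S_2)
= 25·0.7 + 4·4.2 + 20·-0.29 = 28.5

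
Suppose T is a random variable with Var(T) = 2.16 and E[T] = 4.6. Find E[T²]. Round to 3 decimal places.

23.320

E[T²] = Var(T) + (E[T])² = 2.16 + (4.6)² = 23.32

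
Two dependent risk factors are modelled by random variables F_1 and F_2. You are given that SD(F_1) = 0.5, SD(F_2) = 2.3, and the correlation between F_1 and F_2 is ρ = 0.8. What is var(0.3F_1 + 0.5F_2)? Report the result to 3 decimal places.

var(F_1) = (0.5)² = 0.25;  var(F_2) = (2.3)² = 5.29
cov(F_1,F_2) = ρ·SD(F_1)·SD(F_2) = 0.8·0.5·2.3 = 0.92
var(0.3F_1 + 0.5F_2) = (0.3)²·var(F_1) + (0.5)²·var(F_2) + 2·(0.3)·(0.5)·cov(F_1,F_2)
= 0.09·0.25 + 0.25·5.29 + 0.3·0.92 = 1.621

1.621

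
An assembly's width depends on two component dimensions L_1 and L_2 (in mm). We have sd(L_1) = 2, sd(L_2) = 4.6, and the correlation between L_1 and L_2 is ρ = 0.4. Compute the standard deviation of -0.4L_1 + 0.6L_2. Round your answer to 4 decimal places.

2.5478

Var(L_1) = (2)² = 4;  Var(L_2) = (4.6)² = 21.16
Cov(L_1,L_2) = ρ·sd(L_1)·sd(L_2) = 0.4·2·4.6 = 3.68
Var(-0.4L_1 + 0.6L_2) = (-0.4)²·Var(L_1) + (0.6)²·Var(L_2) + 2·(-0.4)·(0.6)·Cov(L_1,L_2)
= 0.16·4 + 0.36·21.16 + -0.48·3.68 = 6.4912
sd(-0.4L_1 + 0.6L_2) = √6.4912 ≈ 2.5478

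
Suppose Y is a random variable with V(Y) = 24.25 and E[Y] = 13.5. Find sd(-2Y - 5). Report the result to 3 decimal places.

9.849

V(-2Y - 5) = (-2)²·24.25 = 97
sd(-2Y - 5) = √97 ≈ 9.849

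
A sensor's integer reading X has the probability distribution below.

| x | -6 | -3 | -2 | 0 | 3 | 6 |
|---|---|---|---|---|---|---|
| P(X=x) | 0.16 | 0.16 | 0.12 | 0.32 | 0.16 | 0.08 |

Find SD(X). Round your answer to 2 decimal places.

3.39

E[X] = (-6)(0.16) + (-3)(0.16) + (-2)(0.12) + (0)(0.32) + (3)(0.16) + (6)(0.08) = -0.72
E[X²] = (-6)²(0.16) + (-3)²(0.16) + (-2)²(0.12) + (0)²(0.32) + (3)²(0.16) + (6)²(0.08) = 12
var(X) = E[X²] − (E[X])² = 12 − (-0.72)² = 11.4816
SD(X) = √11.4816 ≈ 3.39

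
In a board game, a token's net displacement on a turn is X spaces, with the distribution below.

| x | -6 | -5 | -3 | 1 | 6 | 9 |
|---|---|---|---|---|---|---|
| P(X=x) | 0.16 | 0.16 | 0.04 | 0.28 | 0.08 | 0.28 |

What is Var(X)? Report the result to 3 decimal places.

E[X] = (-6)(0.16) + (-5)(0.16) + (-3)(0.04) + (1)(0.28) + (6)(0.08) + (9)(0.28) = 1.4
E[X²] = (-6)²(0.16) + (-5)²(0.16) + (-3)²(0.04) + (1)²(0.28) + (6)²(0.08) + (9)²(0.28) = 35.96
Var(X) = E[X²] − (E[X])² = 35.96 − (1.4)² = 34

34.000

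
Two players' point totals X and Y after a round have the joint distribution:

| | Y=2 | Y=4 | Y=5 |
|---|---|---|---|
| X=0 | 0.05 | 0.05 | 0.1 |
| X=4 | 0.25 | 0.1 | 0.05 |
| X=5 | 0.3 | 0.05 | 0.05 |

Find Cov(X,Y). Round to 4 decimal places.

-0.9500

E[X] = 3.6,  E[Y] = 3
E[XY] = 9.85
Cov(X,Y) = E[XY] − E[X]E[Y] = 9.85 − (3.6)(3) = -0.95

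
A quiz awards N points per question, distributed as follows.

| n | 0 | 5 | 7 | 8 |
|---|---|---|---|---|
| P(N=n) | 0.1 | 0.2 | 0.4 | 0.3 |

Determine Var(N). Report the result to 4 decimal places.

5.3600

E[N] = (0)(0.1) + (5)(0.2) + (7)(0.4) + (8)(0.3) = 6.2
E[N²] = (0)²(0.1) + (5)²(0.2) + (7)²(0.4) + (8)²(0.3) = 43.8
Var(N) = E[N²] − (E[N])² = 43.8 − (6.2)² = 5.36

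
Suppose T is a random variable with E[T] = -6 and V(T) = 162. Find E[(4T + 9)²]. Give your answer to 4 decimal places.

E[4T + 9] = 4·-6 + 9 = -15
V(4T + 9) = (4)²·162 = 2592
E[(4T + 9)²] = V((4T + 9)) + (E[(4T + 9)])² = 2592 + (-15)² = 2817

2817.0000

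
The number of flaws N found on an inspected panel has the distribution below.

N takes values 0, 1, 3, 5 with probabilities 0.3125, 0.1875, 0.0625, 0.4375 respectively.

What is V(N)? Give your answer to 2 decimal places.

5.12

E[N] = (0)(0.3125) + (1)(0.1875) + (3)(0.0625) + (5)(0.4375) = 2.5625
E[N²] = (0)²(0.3125) + (1)²(0.1875) + (3)²(0.0625) + (5)²(0.4375) = 11.6875
V(N) = E[N²] − (E[N])² = 11.6875 − (2.5625)² = 5.12109375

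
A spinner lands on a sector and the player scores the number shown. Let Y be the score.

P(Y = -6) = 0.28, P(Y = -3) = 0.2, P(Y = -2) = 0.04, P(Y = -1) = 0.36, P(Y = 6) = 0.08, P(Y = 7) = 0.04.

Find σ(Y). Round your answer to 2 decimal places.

3.66

E[Y] = (-6)(0.28) + (-3)(0.2) + (-2)(0.04) + (-1)(0.36) + (6)(0.08) + (7)(0.04) = -1.96
E[Y²] = (-6)²(0.28) + (-3)²(0.2) + (-2)²(0.04) + (-1)²(0.36) + (6)²(0.08) + (7)²(0.04) = 17.24
V(Y) = E[Y²] − (E[Y])² = 17.24 − (-1.96)² = 13.3984
σ(Y) = √13.3984 ≈ 3.66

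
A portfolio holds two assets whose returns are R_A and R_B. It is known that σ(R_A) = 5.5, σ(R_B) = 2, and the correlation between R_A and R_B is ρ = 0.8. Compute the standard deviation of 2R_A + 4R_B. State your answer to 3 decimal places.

18.050

var(R_A) = (5.5)² = 30.25;  var(R_B) = (2)² = 4
Cov(R_A,R_B) = ρ·σ(R_A)·σ(R_B) = 0.8·5.5·2 = 8.8
var(2R_A + 4R_B) = (2)²·var(R_A) + (4)²·var(R_B) + 2·(2)·(4)·Cov(R_A,R_B)
= 4·30.25 + 16·4 + 16·8.8 = 325.8
σ(2R_A + 4R_B) = √325.8 ≈ 18.050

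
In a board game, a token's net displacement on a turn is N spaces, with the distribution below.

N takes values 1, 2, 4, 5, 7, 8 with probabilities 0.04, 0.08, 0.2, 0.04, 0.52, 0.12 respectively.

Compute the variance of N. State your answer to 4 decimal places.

E[N] = (1)(0.04) + (2)(0.08) + (4)(0.2) + (5)(0.04) + (7)(0.52) + (8)(0.12) = 5.8
E[N²] = (1)²(0.04) + (2)²(0.08) + (4)²(0.2) + (5)²(0.04) + (7)²(0.52) + (8)²(0.12) = 37.72
V(N) = E[N²] − (E[N])² = 37.72 − (5.8)² = 4.08

4.0800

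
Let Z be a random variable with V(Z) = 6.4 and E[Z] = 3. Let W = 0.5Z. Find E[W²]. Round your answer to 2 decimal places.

3.85

E[0.5Z] = 0.5·3 = 1.5
V(0.5Z) = (0.5)²·6.4 = 1.6
E[W²] = V(W) + (E[W])² = 1.6 + (1.5)² = 3.85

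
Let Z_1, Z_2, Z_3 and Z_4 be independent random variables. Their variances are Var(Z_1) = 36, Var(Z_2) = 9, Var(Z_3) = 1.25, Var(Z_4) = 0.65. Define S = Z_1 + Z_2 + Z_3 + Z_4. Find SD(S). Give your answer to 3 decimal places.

6.848

By independence, Var(S) = (1)²Var(Z_1) + (1)²Var(Z_2) + (1)²Var(Z_3) + (1)²Var(Z_4)
= (1)²·36 + (1)²·9 + (1)²·1.25 + (1)²·0.65 = 46.9
SD(S) = √46.9 ≈ 6.848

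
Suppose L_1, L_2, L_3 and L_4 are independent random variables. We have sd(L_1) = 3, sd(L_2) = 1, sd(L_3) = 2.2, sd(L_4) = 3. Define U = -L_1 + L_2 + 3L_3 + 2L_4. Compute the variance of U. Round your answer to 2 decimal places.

89.56

Var(L_1) = 9, Var(L_2) = 1, Var(L_3) = 4.84, Var(L_4) = 9
By independence, Var(U) = (-1)²Var(L_1) + (1)²Var(L_2) + (3)²Var(L_3) + (2)²Var(L_4)
= (-1)²·9 + (1)²·1 + (3)²·4.84 + (2)²·9 = 89.56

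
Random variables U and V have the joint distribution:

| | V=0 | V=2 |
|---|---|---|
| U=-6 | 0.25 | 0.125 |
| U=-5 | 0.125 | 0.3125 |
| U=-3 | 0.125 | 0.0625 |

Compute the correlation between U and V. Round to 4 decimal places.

0.0000

E[U] = -5,  E[V] = 1
E[UV] = -5
Cov(U,V) = E[UV] − E[U]E[V] = -5 − (-5)(1) = 0
Var(U) = 1.125,  Var(V) = 1
ρ = 0 / √(1.125·1) ≈ 0.0000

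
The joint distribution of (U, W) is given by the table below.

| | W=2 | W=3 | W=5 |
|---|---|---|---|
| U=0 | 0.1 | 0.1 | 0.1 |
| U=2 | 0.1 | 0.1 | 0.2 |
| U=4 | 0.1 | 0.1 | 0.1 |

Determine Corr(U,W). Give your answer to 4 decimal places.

E[U] = 2,  E[W] = 3.5
E[UW] = 7
Cov(U,W) = E[UW] − E[U]E[W] = 7 − (2)(3.5) = 0
Var(U) = 2.4,  Var(W) = 1.65
ρ = 0 / √(2.4·1.65) ≈ 0.0000

0.0000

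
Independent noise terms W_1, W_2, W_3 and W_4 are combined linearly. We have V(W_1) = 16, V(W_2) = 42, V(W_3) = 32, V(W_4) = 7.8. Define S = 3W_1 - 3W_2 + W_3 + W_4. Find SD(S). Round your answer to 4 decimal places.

23.7023

By independence, V(S) = (3)²V(W_1) + (-3)²V(W_2) + (1)²V(W_3) + (1)²V(W_4)
= (3)²·16 + (-3)²·42 + (1)²·32 + (1)²·7.8 = 561.8
SD(S) = √561.8 ≈ 23.7023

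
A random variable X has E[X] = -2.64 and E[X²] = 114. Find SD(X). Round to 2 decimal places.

10.35

var(X) = 114 − (-2.64)² = 107.0304
SD(X) = √107.0304 ≈ 10.35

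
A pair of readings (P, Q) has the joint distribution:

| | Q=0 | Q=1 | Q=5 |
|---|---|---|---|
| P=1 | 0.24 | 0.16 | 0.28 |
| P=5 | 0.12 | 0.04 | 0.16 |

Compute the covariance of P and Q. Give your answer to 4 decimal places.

0.2880

E[P] = 2.28,  E[Q] = 2.4
E[PQ] = 5.76
cov(P,Q) = E[PQ] − E[P]E[Q] = 5.76 − (2.28)(2.4) = 0.288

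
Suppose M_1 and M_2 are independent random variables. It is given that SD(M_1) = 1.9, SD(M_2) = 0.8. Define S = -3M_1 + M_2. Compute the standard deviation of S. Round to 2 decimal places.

5.76

Var(M_1) = 3.61, Var(M_2) = 0.64
By independence, Var(S) = (-3)²Var(M_1) + (1)²Var(M_2)
= (-3)²·3.61 + (1)²·0.64 = 33.13
SD(S) = √33.13 ≈ 5.76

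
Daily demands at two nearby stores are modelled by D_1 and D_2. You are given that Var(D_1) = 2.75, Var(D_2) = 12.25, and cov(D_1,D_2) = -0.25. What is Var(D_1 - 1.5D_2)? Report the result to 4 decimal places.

Var(D_1 - 1.5D_2) = (1)²·Var(D_1) + (-1.5)²·Var(D_2) + 2·(1)·(-1.5)·cov(D_1,D_2)
= 1·2.75 + 2.25·12.25 + -3·-0.25 = 31.0625

31.0625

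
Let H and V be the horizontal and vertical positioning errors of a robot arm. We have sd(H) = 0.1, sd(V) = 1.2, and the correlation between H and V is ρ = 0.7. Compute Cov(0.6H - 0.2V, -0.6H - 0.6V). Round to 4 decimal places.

var(H) = (0.1)² = 0.01;  var(V) = (1.2)² = 1.44
Cov(H,V) = ρ·sd(H)·sd(V) = 0.7·0.1·1.2 = 0.084
Cov(0.6H - 0.2V, -0.6H - 0.6V) = (0.6)(-0.6)var(H) + (-0.2)(-0.6)var(V) + [(0.6)(-0.6) + (-0.2)(-0.6)]Cov(H,V)
= -0.36·0.01 + 0.12·1.44 + -0.24·0.084 = 0.14904

0.1490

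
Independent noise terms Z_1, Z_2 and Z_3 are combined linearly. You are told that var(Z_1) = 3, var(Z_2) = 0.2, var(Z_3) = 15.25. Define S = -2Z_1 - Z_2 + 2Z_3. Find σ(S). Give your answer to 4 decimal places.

By independence, var(S) = (-2)²var(Z_1) + (-1)²var(Z_2) + (2)²var(Z_3)
= (-2)²·3 + (-1)²·0.2 + (2)²·15.25 = 73.2
σ(S) = √73.2 ≈ 8.5557

8.5557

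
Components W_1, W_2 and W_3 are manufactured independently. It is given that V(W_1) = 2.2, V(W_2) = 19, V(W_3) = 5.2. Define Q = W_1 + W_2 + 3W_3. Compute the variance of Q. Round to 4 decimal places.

By independence, V(Q) = (1)²V(W_1) + (1)²V(W_2) + (3)²V(W_3)
= (1)²·2.2 + (1)²·19 + (3)²·5.2 = 68

68.0000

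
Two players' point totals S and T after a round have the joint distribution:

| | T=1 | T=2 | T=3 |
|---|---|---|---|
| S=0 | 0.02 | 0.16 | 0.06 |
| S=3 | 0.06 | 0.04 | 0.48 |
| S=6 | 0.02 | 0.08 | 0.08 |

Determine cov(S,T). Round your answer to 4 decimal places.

0.1536

E[S] = 2.82,  E[T] = 2.52
E[ST] = 7.26
cov(S,T) = E[ST] − E[S]E[T] = 7.26 − (2.82)(2.52) = 0.1536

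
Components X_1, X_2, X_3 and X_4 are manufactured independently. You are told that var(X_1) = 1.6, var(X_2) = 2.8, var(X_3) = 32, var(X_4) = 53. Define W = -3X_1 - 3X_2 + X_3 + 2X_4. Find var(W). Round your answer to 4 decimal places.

283.6000

By independence, var(W) = (-3)²var(X_1) + (-3)²var(X_2) + (1)²var(X_3) + (2)²var(X_4)
= (-3)²·1.6 + (-3)²·2.8 + (1)²·32 + (2)²·53 = 283.6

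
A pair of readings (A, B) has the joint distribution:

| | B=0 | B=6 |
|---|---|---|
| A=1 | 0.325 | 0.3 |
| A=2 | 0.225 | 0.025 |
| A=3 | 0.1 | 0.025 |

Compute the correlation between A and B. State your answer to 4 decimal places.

E[A] = 1.5,  E[B] = 2.1
E[AB] = 2.55
Cov(A,B) = E[AB] − E[A]E[B] = 2.55 − (1.5)(2.1) = -0.6
Var(A) = 0.5,  Var(B) = 8.19
ρ = -0.6 / √(0.5·8.19) ≈ -0.2965

-0.2965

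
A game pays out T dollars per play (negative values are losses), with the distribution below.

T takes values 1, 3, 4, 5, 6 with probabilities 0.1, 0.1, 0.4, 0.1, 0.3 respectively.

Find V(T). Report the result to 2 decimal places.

E[T] = (1)(0.1) + (3)(0.1) + (4)(0.4) + (5)(0.1) + (6)(0.3) = 4.3
E[T²] = (1)²(0.1) + (3)²(0.1) + (4)²(0.4) + (5)²(0.1) + (6)²(0.3) = 20.7
V(T) = E[T²] − (E[T])² = 20.7 − (4.3)² = 2.21

2.21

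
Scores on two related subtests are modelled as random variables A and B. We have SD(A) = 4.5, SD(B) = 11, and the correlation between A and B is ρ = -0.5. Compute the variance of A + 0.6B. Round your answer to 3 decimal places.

34.110

var(A) = (4.5)² = 20.25;  var(B) = (11)² = 121
cov(A,B) = ρ·SD(A)·SD(B) = -0.5·4.5·11 = -24.75
var(A + 0.6B) = (1)²·var(A) + (0.6)²·var(B) + 2·(1)·(0.6)·cov(A,B)
= 1·20.25 + 0.36·121 + 1.2·-24.75 = 34.11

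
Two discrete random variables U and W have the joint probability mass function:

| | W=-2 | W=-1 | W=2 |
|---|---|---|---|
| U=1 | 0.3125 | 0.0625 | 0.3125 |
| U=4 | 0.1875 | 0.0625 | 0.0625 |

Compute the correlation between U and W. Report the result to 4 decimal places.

-0.2257

E[U] = 1.9375,  E[W] = -0.375
E[UW] = -1.3125
Cov(U,W) = E[UW] − E[U]E[W] = -1.3125 − (1.9375)(-0.375) = -0.5859375
Var(U) = 1.93359375,  Var(W) = 3.484375
ρ = -0.5859375 / √(1.93359375·3.484375) ≈ -0.2257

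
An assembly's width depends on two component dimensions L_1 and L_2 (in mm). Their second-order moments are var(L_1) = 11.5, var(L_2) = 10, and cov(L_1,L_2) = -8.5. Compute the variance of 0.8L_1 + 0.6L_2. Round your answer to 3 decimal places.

var(0.8L_1 + 0.6L_2) = (0.8)²·var(L_1) + (0.6)²·var(L_2) + 2·(0.8)·(0.6)·cov(L_1,L_2)
= 0.64·11.5 + 0.36·10 + 0.96·-8.5 = 2.8

2.800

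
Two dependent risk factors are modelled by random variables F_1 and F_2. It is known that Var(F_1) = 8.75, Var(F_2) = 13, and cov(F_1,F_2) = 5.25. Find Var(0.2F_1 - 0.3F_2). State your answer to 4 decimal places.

0.8900

Var(0.2F_1 - 0.3F_2) = (0.2)²·Var(F_1) + (-0.3)²·Var(F_2) + 2·(0.2)·(-0.3)·cov(F_1,F_2)
= 0.04·8.75 + 0.09·13 + -0.12·5.25 = 0.89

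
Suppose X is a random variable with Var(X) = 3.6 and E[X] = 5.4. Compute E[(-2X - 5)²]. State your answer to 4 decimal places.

E[-2X - 5] = -2·5.4 − 5 = -15.8
Var(-2X - 5) = (-2)²·3.6 = 14.4
E[(-2X - 5)²] = Var((-2X - 5)) + (E[(-2X - 5)])² = 14.4 + (-15.8)² = 264.04

264.0400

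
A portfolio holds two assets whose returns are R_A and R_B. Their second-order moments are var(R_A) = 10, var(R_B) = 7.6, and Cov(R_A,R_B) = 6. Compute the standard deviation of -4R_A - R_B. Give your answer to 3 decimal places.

var(-4R_A - R_B) = (-4)²·var(R_A) + (-1)²·var(R_B) + 2·(-4)·(-1)·Cov(R_A,R_B)
= 16·10 + 1·7.6 + 8·6 = 215.6
SD(-4R_A - R_B) = √215.6 ≈ 14.683

14.683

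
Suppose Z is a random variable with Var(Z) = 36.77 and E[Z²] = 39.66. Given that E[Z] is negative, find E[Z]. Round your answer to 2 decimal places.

-1.70

(E[Z])² = E[Z²] − Var(Z) = 39.66 − 36.77 = 2.89
E[Z] = −√2.89 = -1.7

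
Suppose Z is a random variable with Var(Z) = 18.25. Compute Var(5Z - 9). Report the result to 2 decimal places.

456.25

Var(5Z - 9) = (5)²·Var(Z) = 25·18.25 = 456.25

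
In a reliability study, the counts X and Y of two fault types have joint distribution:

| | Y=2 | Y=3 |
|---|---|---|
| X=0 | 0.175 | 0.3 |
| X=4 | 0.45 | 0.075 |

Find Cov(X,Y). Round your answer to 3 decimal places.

E[X] = 2.1,  E[Y] = 2.375
E[XY] = 4.5
Cov(X,Y) = E[XY] − E[X]E[Y] = 4.5 − (2.1)(2.375) = -0.4875

-0.488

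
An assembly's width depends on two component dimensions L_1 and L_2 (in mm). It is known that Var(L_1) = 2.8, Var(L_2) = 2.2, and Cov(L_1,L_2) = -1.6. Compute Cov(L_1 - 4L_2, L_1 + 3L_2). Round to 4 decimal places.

-22.0000

Cov(L_1 - 4L_2, L_1 + 3L_2) = (1)(1)Var(L_1) + (-4)(3)Var(L_2) + [(1)(3) + (-4)(1)]Cov(L_1,L_2)
= 1·2.8 + -12·2.2 + -1·-1.6 = -22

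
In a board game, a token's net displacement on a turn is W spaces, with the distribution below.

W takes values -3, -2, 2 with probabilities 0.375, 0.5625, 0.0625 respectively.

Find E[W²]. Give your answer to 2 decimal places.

E[W²] = (-3)²(0.375) + (-2)²(0.5625) + (2)²(0.0625) = 5.875

5.88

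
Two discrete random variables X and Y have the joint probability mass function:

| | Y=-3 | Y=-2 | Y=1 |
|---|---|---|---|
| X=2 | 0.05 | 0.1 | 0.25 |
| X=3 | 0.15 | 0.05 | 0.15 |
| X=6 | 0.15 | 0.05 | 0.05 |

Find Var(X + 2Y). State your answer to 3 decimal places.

E[X] = 3.35,  E[Y] = -1,  E[XY] = -4.4
Var(X) = 13.75 − (3.35)² = 2.5275;  Var(Y) = 4.4 − (-1)² = 3.4
cov(X,Y) = -4.4 − (3.35)(-1) = -1.05
Var(X + 2Y) = (1)²·2.5275 + (2)²·3.4 + 2·(1)·(2)·-1.05 = 11.9275

11.928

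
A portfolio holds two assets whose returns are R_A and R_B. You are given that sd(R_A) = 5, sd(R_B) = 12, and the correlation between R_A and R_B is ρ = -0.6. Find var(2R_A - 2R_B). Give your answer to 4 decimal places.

964.0000

var(R_A) = (5)² = 25;  var(R_B) = (12)² = 144
Cov(R_A,R_B) = ρ·sd(R_A)·sd(R_B) = -0.6·5·12 = -36
var(2R_A - 2R_B) = (2)²·var(R_A) + (-2)²·var(R_B) + 2·(2)·(-2)·Cov(R_A,R_B)
= 4·25 + 4·144 + -8·-36 = 964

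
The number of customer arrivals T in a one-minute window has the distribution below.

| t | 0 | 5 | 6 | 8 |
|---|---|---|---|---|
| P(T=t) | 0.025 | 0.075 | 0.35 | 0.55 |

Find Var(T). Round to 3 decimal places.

E[T] = (0)(0.025) + (5)(0.075) + (6)(0.35) + (8)(0.55) = 6.875
E[T²] = (0)²(0.025) + (5)²(0.075) + (6)²(0.35) + (8)²(0.55) = 49.675
Var(T) = E[T²] − (E[T])² = 49.675 − (6.875)² = 2.409375

2.409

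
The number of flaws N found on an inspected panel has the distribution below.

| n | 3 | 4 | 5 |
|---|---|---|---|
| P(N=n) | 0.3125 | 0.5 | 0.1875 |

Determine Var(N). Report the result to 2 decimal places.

0.48

E[N] = (3)(0.3125) + (4)(0.5) + (5)(0.1875) = 3.875
E[N²] = (3)²(0.3125) + (4)²(0.5) + (5)²(0.1875) = 15.5
Var(N) = E[N²] − (E[N])² = 15.5 − (3.875)² = 0.484375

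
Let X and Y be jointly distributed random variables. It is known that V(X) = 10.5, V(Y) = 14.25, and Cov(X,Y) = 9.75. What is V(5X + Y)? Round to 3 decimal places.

V(5X + Y) = (5)²·V(X) + (1)²·V(Y) + 2·(5)·(1)·Cov(X,Y)
= 25·10.5 + 1·14.25 + 10·9.75 = 374.25

374.250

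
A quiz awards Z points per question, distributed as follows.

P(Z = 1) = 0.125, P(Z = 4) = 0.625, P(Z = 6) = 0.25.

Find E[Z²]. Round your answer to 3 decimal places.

19.125

E[Z²] = (1)²(0.125) + (4)²(0.625) + (6)²(0.25) = 19.125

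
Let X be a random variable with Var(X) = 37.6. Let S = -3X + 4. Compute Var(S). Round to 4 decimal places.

Var(-3X + 4) = (-3)²·Var(X) = 9·37.6 = 338.4

338.4000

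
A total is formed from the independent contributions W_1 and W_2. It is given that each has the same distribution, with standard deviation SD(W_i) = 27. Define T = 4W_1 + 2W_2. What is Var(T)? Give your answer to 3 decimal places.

Var(W_i) = (27)² = 729
By independence, Var(T) = (4)²Var(W_1) + (2)²Var(W_2)
= (4)²·729 + (2)²·729 = 14580

14580.000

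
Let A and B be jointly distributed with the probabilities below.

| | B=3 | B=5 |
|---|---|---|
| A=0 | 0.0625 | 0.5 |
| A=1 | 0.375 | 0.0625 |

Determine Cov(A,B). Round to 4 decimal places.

-0.3672

E[A] = 0.4375,  E[B] = 4.125
E[AB] = 1.4375
Cov(A,B) = E[AB] − E[A]E[B] = 1.4375 − (0.4375)(4.125) = -0.3671875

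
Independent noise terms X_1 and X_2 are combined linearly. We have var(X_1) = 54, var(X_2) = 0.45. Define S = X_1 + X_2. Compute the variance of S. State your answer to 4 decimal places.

By independence, var(S) = (1)²var(X_1) + (1)²var(X_2)
= (1)²·54 + (1)²·0.45 = 54.45

54.4500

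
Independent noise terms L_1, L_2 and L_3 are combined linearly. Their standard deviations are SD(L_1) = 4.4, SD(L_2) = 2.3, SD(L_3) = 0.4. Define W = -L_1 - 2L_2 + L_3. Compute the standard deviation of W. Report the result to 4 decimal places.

Var(L_1) = 19.36, Var(L_2) = 5.29, Var(L_3) = 0.16
By independence, Var(W) = (-1)²Var(L_1) + (-2)²Var(L_2) + (1)²Var(L_3)
= (-1)²·19.36 + (-2)²·5.29 + (1)²·0.16 = 40.68
SD(W) = √40.68 ≈ 6.3781

6.3781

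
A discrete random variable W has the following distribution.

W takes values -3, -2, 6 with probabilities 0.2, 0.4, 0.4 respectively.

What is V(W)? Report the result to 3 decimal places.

16.800

E[W] = (-3)(0.2) + (-2)(0.4) + (6)(0.4) = 1
E[W²] = (-3)²(0.2) + (-2)²(0.4) + (6)²(0.4) = 17.8
V(W) = E[W²] − (E[W])² = 17.8 − (1)² = 16.8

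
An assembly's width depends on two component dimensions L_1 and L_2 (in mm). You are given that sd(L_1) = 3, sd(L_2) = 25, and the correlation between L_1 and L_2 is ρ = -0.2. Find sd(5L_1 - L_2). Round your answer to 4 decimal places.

31.6228

Var(L_1) = (3)² = 9;  Var(L_2) = (25)² = 625
cov(L_1,L_2) = ρ·sd(L_1)·sd(L_2) = -0.2·3·25 = -15
Var(5L_1 - L_2) = (5)²·Var(L_1) + (-1)²·Var(L_2) + 2·(5)·(-1)·cov(L_1,L_2)
= 25·9 + 1·625 + -10·-15 = 1000
sd(5L_1 - L_2) = √1000 ≈ 31.6228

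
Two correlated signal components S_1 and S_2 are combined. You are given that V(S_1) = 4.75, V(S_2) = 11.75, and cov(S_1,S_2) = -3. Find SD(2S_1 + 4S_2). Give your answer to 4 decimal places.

12.6095

V(2S_1 + 4S_2) = (2)²·V(S_1) + (4)²·V(S_2) + 2·(2)·(4)·cov(S_1,S_2)
= 4·4.75 + 16·11.75 + 16·-3 = 159
SD(2S_1 + 4S_2) = √159 ≈ 12.6095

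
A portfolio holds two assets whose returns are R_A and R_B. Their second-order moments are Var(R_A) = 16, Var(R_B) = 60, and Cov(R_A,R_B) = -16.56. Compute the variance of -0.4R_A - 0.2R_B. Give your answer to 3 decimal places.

Var(-0.4R_A - 0.2R_B) = (-0.4)²·Var(R_A) + (-0.2)²·Var(R_B) + 2·(-0.4)·(-0.2)·Cov(R_A,R_B)
= 0.16·16 + 0.04·60 + 0.16·-16.56 = 2.3104

2.310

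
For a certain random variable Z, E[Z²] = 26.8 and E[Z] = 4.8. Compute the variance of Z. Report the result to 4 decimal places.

Var(Z) = 26.8 − (4.8)² = 3.76

3.7600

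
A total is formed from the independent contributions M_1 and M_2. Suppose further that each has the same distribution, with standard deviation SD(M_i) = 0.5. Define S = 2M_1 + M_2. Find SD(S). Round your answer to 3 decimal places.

1.118

var(M_i) = (0.5)² = 0.25
By independence, var(S) = (2)²var(M_1) + (1)²var(M_2)
= (2)²·0.25 + (1)²·0.25 = 1.25
SD(S) = √1.25 ≈ 1.118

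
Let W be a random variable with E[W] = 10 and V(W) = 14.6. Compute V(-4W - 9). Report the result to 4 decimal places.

233.6000

V(-4W - 9) = (-4)²·V(W) = 16·14.6 = 233.6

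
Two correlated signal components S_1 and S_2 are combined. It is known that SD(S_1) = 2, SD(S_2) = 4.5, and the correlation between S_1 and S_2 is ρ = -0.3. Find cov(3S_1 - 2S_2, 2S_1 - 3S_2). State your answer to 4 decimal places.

180.6000

V(S_1) = (2)² = 4;  V(S_2) = (4.5)² = 20.25
cov(S_1,S_2) = ρ·SD(S_1)·SD(S_2) = -0.3·2·4.5 = -2.7
cov(3S_1 - 2S_2, 2S_1 - 3S_2) = (3)(2)V(S_1) + (-2)(-3)V(S_2) + [(3)(-3) + (-2)(2)]cov(S_1,S_2)
= 6·4 + 6·20.25 + -13·-2.7 = 180.6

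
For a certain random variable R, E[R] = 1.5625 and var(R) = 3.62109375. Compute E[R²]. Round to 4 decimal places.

E[R²] = var(R) + (E[R])² = 3.62109375 + (1.5625)² = 6.0625

6.0625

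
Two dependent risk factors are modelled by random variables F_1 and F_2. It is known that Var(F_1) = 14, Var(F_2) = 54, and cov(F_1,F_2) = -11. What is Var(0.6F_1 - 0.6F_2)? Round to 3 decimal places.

Var(0.6F_1 - 0.6F_2) = (0.6)²·Var(F_1) + (-0.6)²·Var(F_2) + 2·(0.6)·(-0.6)·cov(F_1,F_2)
= 0.36·14 + 0.36·54 + -0.72·-11 = 32.4

32.400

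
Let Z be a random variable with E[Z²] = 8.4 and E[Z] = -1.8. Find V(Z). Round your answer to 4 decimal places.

5.1600

V(Z) = 8.4 − (-1.8)² = 5.16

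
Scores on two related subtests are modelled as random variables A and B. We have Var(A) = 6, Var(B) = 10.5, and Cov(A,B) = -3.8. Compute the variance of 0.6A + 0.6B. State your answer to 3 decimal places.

Var(0.6A + 0.6B) = (0.6)²·Var(A) + (0.6)²·Var(B) + 2·(0.6)·(0.6)·Cov(A,B)
= 0.36·6 + 0.36·10.5 + 0.72·-3.8 = 3.204

3.204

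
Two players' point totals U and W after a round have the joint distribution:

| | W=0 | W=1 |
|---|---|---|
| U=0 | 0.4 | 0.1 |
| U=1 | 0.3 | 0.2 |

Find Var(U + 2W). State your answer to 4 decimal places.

1.2900

E[U] = 0.5,  E[W] = 0.3,  E[UW] = 0.2
Var(U) = 0.5 − (0.5)² = 0.25;  Var(W) = 0.3 − (0.3)² = 0.21
cov(U,W) = 0.2 − (0.5)(0.3) = 0.05
Var(U + 2W) = (1)²·0.25 + (2)²·0.21 + 2·(1)·(2)·0.05 = 1.29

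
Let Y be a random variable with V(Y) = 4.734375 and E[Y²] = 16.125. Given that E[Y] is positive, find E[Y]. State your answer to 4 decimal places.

3.3750

(E[Y])² = E[Y²] − V(Y) = 16.125 − 4.734375 = 11.390625
E[Y] = √11.390625 = 3.375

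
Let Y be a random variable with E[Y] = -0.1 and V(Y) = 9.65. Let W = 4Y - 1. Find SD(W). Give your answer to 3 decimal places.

12.426

V(4Y - 1) = (4)²·9.65 = 154.4
SD(W) = √154.4 ≈ 12.426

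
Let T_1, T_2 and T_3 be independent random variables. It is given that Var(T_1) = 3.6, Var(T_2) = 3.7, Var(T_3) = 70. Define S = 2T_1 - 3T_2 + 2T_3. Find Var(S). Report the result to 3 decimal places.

By independence, Var(S) = (2)²Var(T_1) + (-3)²Var(T_2) + (2)²Var(T_3)
= (2)²·3.6 + (-3)²·3.7 + (2)²·70 = 327.7

327.700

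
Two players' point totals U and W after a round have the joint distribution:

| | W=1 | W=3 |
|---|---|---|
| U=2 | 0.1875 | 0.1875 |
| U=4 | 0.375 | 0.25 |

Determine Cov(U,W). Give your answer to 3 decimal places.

E[U] = 3.25,  E[W] = 1.875
E[UW] = 6
Cov(U,W) = E[UW] − E[U]E[W] = 6 − (3.25)(1.875) = -0.09375

-0.094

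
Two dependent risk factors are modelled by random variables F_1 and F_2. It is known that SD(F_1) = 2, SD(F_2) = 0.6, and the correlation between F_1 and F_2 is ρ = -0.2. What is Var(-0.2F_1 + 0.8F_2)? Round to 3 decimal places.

Var(F_1) = (2)² = 4;  Var(F_2) = (0.6)² = 0.36
Cov(F_1,F_2) = ρ·SD(F_1)·SD(F_2) = -0.2·2·0.6 = -0.24
Var(-0.2F_1 + 0.8F_2) = (-0.2)²·Var(F_1) + (0.8)²·Var(F_2) + 2·(-0.2)·(0.8)·Cov(F_1,F_2)
= 0.04·4 + 0.64·0.36 + -0.32·-0.24 = 0.4672

0.467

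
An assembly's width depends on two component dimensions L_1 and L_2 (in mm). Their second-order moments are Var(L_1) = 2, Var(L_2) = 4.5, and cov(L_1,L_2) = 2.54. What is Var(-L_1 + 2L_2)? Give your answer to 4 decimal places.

9.8400

Var(-L_1 + 2L_2) = (-1)²·Var(L_1) + (2)²·Var(L_2) + 2·(-1)·(2)·cov(L_1,L_2)
= 1·2 + 4·4.5 + -4·2.54 = 9.84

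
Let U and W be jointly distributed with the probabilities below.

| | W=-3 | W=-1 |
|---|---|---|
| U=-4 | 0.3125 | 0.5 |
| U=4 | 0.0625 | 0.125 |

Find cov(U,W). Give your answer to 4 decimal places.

E[U] = -2.5,  E[W] = -1.75
E[UW] = 4.5
cov(U,W) = E[UW] − E[U]E[W] = 4.5 − (-2.5)(-1.75) = 0.125

0.1250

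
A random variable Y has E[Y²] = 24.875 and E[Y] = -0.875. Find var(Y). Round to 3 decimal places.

24.109

var(Y) = 24.875 − (-0.875)² = 24.109375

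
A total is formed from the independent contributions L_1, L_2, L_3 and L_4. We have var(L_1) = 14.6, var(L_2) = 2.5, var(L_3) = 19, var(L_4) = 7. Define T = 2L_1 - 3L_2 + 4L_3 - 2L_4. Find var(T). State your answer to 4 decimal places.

By independence, var(T) = (2)²var(L_1) + (-3)²var(L_2) + (4)²var(L_3) + (-2)²var(L_4)
= (2)²·14.6 + (-3)²·2.5 + (4)²·19 + (-2)²·7 = 412.9

412.9000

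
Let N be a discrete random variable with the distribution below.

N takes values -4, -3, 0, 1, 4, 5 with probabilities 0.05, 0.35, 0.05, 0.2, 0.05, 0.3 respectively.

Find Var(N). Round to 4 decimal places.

E[N] = (-4)(0.05) + (-3)(0.35) + (0)(0.05) + (1)(0.2) + (4)(0.05) + (5)(0.3) = 0.65
E[N²] = (-4)²(0.05) + (-3)²(0.35) + (0)²(0.05) + (1)²(0.2) + (4)²(0.05) + (5)²(0.3) = 12.45
Var(N) = E[N²] − (E[N])² = 12.45 − (0.65)² = 12.0275

12.0275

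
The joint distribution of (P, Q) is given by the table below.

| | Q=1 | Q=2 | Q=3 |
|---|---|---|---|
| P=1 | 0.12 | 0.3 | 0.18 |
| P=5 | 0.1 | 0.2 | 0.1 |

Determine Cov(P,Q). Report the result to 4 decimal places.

E[P] = 2.6,  E[Q] = 2.06
E[PQ] = 5.26
Cov(P,Q) = E[PQ] − E[P]E[Q] = 5.26 − (2.6)(2.06) = -0.096

-0.0960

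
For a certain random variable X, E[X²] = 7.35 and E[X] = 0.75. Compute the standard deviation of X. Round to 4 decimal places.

Var(X) = 7.35 − (0.75)² = 6.7875
sd(X) = √6.7875 ≈ 2.6053

2.6053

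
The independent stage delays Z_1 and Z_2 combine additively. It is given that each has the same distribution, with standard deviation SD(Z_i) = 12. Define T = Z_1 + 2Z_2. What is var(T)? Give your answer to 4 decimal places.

720.0000

var(Z_i) = (12)² = 144
By independence, var(T) = (1)²var(Z_1) + (2)²var(Z_2)
= (1)²·144 + (2)²·144 = 720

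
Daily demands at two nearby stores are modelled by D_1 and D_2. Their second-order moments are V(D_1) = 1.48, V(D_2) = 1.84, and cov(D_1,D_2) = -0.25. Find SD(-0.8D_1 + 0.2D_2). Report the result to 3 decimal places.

V(-0.8D_1 + 0.2D_2) = (-0.8)²·V(D_1) + (0.2)²·V(D_2) + 2·(-0.8)·(0.2)·cov(D_1,D_2)
= 0.64·1.48 + 0.04·1.84 + -0.32·-0.25 = 1.1008
SD(-0.8D_1 + 0.2D_2) = √1.1008 ≈ 1.049

1.049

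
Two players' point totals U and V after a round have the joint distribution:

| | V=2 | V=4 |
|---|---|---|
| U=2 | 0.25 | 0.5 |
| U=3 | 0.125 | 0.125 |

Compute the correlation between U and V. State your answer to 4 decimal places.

E[U] = 2.25,  E[V] = 3.25
E[UV] = 7.25
Cov(U,V) = E[UV] − E[U]E[V] = 7.25 − (2.25)(3.25) = -0.0625
Var(U) = 0.1875,  Var(V) = 0.9375
ρ = -0.0625 / √(0.1875·0.9375) ≈ -0.1491

-0.1491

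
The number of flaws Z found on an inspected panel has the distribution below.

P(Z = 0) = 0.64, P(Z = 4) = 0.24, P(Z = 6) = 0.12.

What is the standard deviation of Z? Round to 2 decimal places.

2.31

E[Z] = (0)(0.64) + (4)(0.24) + (6)(0.12) = 1.68
E[Z²] = (0)²(0.64) + (4)²(0.24) + (6)²(0.12) = 8.16
var(Z) = E[Z²] − (E[Z])² = 8.16 − (1.68)² = 5.3376
sd(Z) = √5.3376 ≈ 2.31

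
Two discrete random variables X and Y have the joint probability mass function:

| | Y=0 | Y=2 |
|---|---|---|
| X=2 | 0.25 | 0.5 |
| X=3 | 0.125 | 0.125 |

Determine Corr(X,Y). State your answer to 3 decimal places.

E[X] = 2.25,  E[Y] = 1.25
E[XY] = 2.75
Cov(X,Y) = E[XY] − E[X]E[Y] = 2.75 − (2.25)(1.25) = -0.0625
Var(X) = 0.1875,  Var(Y) = 0.9375
ρ = -0.0625 / √(0.1875·0.9375) ≈ -0.149

-0.149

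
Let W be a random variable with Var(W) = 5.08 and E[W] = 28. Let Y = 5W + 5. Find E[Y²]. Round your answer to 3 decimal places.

21152.000

E[5W + 5] = 5·28 + 5 = 145
Var(5W + 5) = (5)²·5.08 = 127
E[Y²] = Var(Y) + (E[Y])² = 127 + (145)² = 21152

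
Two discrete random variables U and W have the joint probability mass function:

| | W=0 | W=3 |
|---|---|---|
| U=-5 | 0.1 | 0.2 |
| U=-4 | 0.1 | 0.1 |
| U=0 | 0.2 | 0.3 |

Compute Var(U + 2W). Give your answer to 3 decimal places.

13.810

E[U] = -2.3,  E[W] = 1.8,  E[UW] = -4.2
Var(U) = 10.7 − (-2.3)² = 5.41;  Var(W) = 5.4 − (1.8)² = 2.16
cov(U,W) = -4.2 − (-2.3)(1.8) = -0.06
Var(U + 2W) = (1)²·5.41 + (2)²·2.16 + 2·(1)·(2)·-0.06 = 13.81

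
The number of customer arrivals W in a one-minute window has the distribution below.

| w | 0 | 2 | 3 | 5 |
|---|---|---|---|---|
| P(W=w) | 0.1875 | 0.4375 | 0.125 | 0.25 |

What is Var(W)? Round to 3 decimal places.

E[W] = (0)(0.1875) + (2)(0.4375) + (3)(0.125) + (5)(0.25) = 2.5
E[W²] = (0)²(0.1875) + (2)²(0.4375) + (3)²(0.125) + (5)²(0.25) = 9.125
Var(W) = E[W²] − (E[W])² = 9.125 − (2.5)² = 2.875

2.875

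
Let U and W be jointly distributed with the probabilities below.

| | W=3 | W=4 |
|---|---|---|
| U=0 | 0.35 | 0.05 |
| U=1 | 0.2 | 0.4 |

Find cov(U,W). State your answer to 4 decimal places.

0.1300

E[U] = 0.6,  E[W] = 3.45
E[UW] = 2.2
cov(U,W) = E[UW] − E[U]E[W] = 2.2 − (0.6)(3.45) = 0.13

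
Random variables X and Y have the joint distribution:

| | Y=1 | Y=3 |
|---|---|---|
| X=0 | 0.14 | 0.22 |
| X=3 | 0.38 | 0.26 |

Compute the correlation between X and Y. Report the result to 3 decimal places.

-0.197

E[X] = 1.92,  E[Y] = 1.96
E[XY] = 3.48
Cov(X,Y) = E[XY] − E[X]E[Y] = 3.48 − (1.92)(1.96) = -0.2832
var(X) = 2.0736,  var(Y) = 0.9984
ρ = -0.2832 / √(2.0736·0.9984) ≈ -0.197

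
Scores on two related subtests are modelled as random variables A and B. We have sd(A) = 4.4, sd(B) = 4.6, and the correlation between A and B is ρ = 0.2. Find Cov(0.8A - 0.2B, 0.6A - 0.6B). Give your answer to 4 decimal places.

9.4032

Var(A) = (4.4)² = 19.36;  Var(B) = (4.6)² = 21.16
Cov(A,B) = ρ·sd(A)·sd(B) = 0.2·4.4·4.6 = 4.048
Cov(0.8A - 0.2B, 0.6A - 0.6B) = (0.8)(0.6)Var(A) + (-0.2)(-0.6)Var(B) + [(0.8)(-0.6) + (-0.2)(0.6)]Cov(A,B)
= 0.48·19.36 + 0.12·21.16 + -0.6·4.048 = 9.4032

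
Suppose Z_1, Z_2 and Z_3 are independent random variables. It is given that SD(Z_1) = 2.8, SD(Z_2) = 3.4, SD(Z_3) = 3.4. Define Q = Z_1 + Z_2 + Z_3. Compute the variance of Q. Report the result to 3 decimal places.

30.960

var(Z_1) = 7.84, var(Z_2) = 11.56, var(Z_3) = 11.56
By independence, var(Q) = (1)²var(Z_1) + (1)²var(Z_2) + (1)²var(Z_3)
= (1)²·7.84 + (1)²·11.56 + (1)²·11.56 = 30.96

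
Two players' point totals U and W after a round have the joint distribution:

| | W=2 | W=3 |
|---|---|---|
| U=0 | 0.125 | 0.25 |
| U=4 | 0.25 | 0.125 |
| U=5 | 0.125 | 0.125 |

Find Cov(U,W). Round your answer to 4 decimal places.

E[U] = 2.75,  E[W] = 2.5
E[UW] = 6.625
Cov(U,W) = E[UW] − E[U]E[W] = 6.625 − (2.75)(2.5) = -0.25

-0.2500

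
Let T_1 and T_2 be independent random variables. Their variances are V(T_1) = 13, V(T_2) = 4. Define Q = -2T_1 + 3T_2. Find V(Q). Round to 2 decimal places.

By independence, V(Q) = (-2)²V(T_1) + (3)²V(T_2)
= (-2)²·13 + (3)²·4 = 88

88.00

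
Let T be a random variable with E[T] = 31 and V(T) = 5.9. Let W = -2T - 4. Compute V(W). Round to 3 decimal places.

V(-2T - 4) = (-2)²·V(T) = 4·5.9 = 23.6

23.600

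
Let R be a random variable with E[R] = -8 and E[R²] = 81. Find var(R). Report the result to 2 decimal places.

var(R) = 81 − (-8)² = 17

17.00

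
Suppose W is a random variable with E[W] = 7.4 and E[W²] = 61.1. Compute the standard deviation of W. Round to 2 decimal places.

var(W) = 61.1 − (7.4)² = 6.34
σ(W) = √6.34 ≈ 2.52

2.52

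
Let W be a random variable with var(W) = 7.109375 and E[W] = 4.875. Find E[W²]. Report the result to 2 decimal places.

E[W²] = var(W) + (E[W])² = 7.109375 + (4.875)² = 30.875

30.88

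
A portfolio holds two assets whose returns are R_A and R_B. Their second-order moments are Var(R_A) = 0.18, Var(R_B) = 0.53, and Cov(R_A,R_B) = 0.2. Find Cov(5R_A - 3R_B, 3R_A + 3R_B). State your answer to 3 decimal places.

-0.870

Cov(5R_A - 3R_B, 3R_A + 3R_B) = (5)(3)Var(R_A) + (-3)(3)Var(R_B) + [(5)(3) + (-3)(3)]Cov(R_A,R_B)
= 15·0.18 + -9·0.53 + 6·0.2 = -0.87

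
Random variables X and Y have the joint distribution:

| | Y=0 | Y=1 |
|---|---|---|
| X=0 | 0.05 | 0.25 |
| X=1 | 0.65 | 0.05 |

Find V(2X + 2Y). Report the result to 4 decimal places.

0.4000

E[X] = 0.7,  E[Y] = 0.3,  E[XY] = 0.05
V(X) = 0.7 − (0.7)² = 0.21;  V(Y) = 0.3 − (0.3)² = 0.21
Cov(X,Y) = 0.05 − (0.7)(0.3) = -0.16
V(2X + 2Y) = (2)²·0.21 + (2)²·0.21 + 2·(2)·(2)·-0.16 = 0.4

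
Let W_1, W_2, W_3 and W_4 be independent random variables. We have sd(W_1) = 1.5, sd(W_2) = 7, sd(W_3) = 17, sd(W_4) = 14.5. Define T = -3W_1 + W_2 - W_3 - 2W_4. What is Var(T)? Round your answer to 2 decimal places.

Var(W_1) = 2.25, Var(W_2) = 49, Var(W_3) = 289, Var(W_4) = 210.25
By independence, Var(T) = (-3)²Var(W_1) + (1)²Var(W_2) + (-1)²Var(W_3) + (-2)²Var(W_4)
= (-3)²·2.25 + (1)²·49 + (-1)²·289 + (-2)²·210.25 = 1199.25

1199.25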